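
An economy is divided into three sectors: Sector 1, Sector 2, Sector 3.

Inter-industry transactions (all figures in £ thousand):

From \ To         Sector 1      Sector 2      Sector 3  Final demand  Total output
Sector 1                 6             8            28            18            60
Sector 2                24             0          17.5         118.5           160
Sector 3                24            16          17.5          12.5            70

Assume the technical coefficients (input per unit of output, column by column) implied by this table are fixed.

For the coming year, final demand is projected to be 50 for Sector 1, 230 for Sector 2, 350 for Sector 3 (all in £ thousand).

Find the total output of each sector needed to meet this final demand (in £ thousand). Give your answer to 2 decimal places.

x_1 = 434.72, x_2 = 598.47, x_3 = 778.31

Technical coefficients a_ij = z_ij / X_j:
  a_11 = 6/60 = 0.10, a_21 = 24/60 = 0.40, a_31 = 24/60 = 0.40
  a_12 = 8/160 = 0.05, a_22 = 0/160 = 0.00, a_32 = 16/160 = 0.10
  a_13 = 28/70 = 0.40, a_23 = 17.5/70 = 0.25, a_33 = 17.5/70 = 0.25
I − A =
  [   0.90    -0.05    -0.40]
  [  -0.40     1.00    -0.25]
  [  -0.40    -0.10     0.75]
Cofactors of I−A, C_ij = (−1)^(i+j)·(minor ij) (rows/columns in the sector order above):
  C_11 = (1.00)(0.75) − (-0.25)(-0.10) = 0.7250
  C_12 = −[(-0.40)(0.75) − (-0.25)(-0.40)] = 0.4000
  C_13 = (-0.40)(-0.10) − (1.00)(-0.40) = 0.4400
  C_21 = −[(-0.05)(0.75) − (-0.40)(-0.10)] = 0.0775
  C_22 = (0.90)(0.75) − (-0.40)(-0.40) = 0.5150
  C_23 = −[(0.90)(-0.10) − (-0.05)(-0.40)] = 0.1100
  C_31 = (-0.05)(-0.25) − (-0.40)(1.00) = 0.4125
  C_32 = −[(0.90)(-0.25) − (-0.40)(-0.40)] = 0.3850
  C_33 = (0.90)(1.00) − (-0.05)(-0.40) = 0.8800
det(I−A) = Σ_j (I−A)_1j·C_1j = (0.90)(0.7250) + (-0.05)(0.4000) + (-0.40)(0.4400) = 0.4565
adj(I−A) = Cᵀ =
  [ 0.7250   0.0775   0.4125]
  [ 0.4000   0.5150   0.3850]
  [ 0.4400   0.1100   0.8800]
(I − A)⁻¹ = adj(I−A) / det(I−A) ≈
  [   1.5882     0.1698     0.9036]
  [   0.8762     1.1281     0.8434]
  [   0.9639     0.2410     1.9277]
x = (I − A)⁻¹ d = adj(I−A)·d / det(I−A), with det(I−A) = 0.4565:
  x_1 = (0.7250·50 + 0.0775·230 + 0.4125·350) / 0.4565 = 198.45 / 0.4565 ≈ 434.72
  x_2 = (0.4000·50 + 0.5150·230 + 0.3850·350) / 0.4565 = 273.20 / 0.4565 ≈ 598.47
  x_3 = (0.4400·50 + 0.1100·230 + 0.8800·350) / 0.4565 = 355.30 / 0.4565 ≈ 778.31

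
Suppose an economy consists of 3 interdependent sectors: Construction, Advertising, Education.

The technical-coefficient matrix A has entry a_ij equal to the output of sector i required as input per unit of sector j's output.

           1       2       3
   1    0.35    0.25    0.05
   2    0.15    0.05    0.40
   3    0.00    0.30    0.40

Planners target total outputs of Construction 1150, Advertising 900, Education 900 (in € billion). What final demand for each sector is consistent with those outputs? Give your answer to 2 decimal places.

d_1 = 477.50, d_2 = 322.50, d_3 = 270.00

I − A =
  [   0.65    -0.25    -0.05]
  [  -0.15     0.95    -0.40]
  [   0.00    -0.30     0.60]
d = (I − A) x:
  d_1 = (+0.65)·1150 + (-0.25)·900 + (-0.05)·900 = 477.50
  d_2 = (-0.15)·1150 + (+0.95)·900 + (-0.40)·900 = 322.50
  d_3 = (+0.00)·1150 + (-0.30)·900 + (+0.60)·900 = 270.00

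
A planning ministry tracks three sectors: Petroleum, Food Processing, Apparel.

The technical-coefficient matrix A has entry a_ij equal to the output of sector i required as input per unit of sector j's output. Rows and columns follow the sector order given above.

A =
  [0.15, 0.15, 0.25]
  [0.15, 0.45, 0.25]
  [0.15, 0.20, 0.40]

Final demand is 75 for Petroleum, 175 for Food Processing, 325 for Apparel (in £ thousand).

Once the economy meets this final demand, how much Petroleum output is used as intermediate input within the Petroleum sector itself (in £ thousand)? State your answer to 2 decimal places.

I − A =
  [   0.85    -0.15    -0.25]
  [  -0.15     0.55    -0.25]
  [  -0.15    -0.20     0.60]
Cofactors of I−A, C_ij = (−1)^(i+j)·(minor ij) (rows/columns in the sector order above):
  C_11 = (0.55)(0.60) − (-0.25)(-0.20) = 0.2800
  C_12 = −[(-0.15)(0.60) − (-0.25)(-0.15)] = 0.1275
  C_13 = (-0.15)(-0.20) − (0.55)(-0.15) = 0.1125
  C_21 = −[(-0.15)(0.60) − (-0.25)(-0.20)] = 0.1400
  C_22 = (0.85)(0.60) − (-0.25)(-0.15) = 0.4725
  C_23 = −[(0.85)(-0.20) − (-0.15)(-0.15)] = 0.1925
  C_31 = (-0.15)(-0.25) − (-0.25)(0.55) = 0.1750
  C_32 = −[(0.85)(-0.25) − (-0.25)(-0.15)] = 0.2500
  C_33 = (0.85)(0.55) − (-0.15)(-0.15) = 0.4450
det(I−A) = Σ_j (I−A)_1j·C_1j = (0.85)(0.2800) + (-0.15)(0.1275) + (-0.25)(0.1125) = 0.19075
adj(I−A) = Cᵀ =
  [ 0.2800   0.1400   0.1750]
  [ 0.1275   0.4725   0.2500]
  [ 0.1125   0.1925   0.4450]
(I − A)⁻¹ = adj(I−A) / det(I−A) ≈
  [   1.4679     0.7339     0.9174]
  [   0.6684     2.4771     1.3106]
  [   0.5898     1.0092     2.3329]
First solve x = (I − A)⁻¹ d = adj(I−A)·d / det(I−A); in particular x_1 = (0.2800·75 + 0.1400·175 + 0.1750·325) / 0.19075 = 102.375 / 0.19075 ≈ 536.6972.
Intermediate flow from 1 to 1: z_11 = a_11 · x_1 = 0.15 × 102.375 / 0.19075 = 15.35625 / 0.19075 ≈ 80.50.

z_11 = 80.50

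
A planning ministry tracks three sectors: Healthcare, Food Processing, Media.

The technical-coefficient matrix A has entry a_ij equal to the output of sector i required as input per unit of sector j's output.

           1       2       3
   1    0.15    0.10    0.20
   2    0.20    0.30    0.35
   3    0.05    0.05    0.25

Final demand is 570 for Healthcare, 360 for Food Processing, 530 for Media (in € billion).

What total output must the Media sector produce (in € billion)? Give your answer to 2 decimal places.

x_3 = 856.70

I − A =
  [   0.85    -0.10    -0.20]
  [  -0.20     0.70    -0.35]
  [  -0.05    -0.05     0.75]
Cofactors of I−A, C_ij = (−1)^(i+j)·(minor ij) (rows/columns in the sector order above):
  C_11 = (0.70)(0.75) − (-0.35)(-0.05) = 0.5075
  C_12 = −[(-0.20)(0.75) − (-0.35)(-0.05)] = 0.1675
  C_13 = (-0.20)(-0.05) − (0.70)(-0.05) = 0.0450
  C_21 = −[(-0.10)(0.75) − (-0.20)(-0.05)] = 0.0850
  C_22 = (0.85)(0.75) − (-0.20)(-0.05) = 0.6275
  C_23 = −[(0.85)(-0.05) − (-0.10)(-0.05)] = 0.0475
  C_31 = (-0.10)(-0.35) − (-0.20)(0.70) = 0.1750
  C_32 = −[(0.85)(-0.35) − (-0.20)(-0.20)] = 0.3375
  C_33 = (0.85)(0.70) − (-0.10)(-0.20) = 0.5750
det(I−A) = Σ_j (I−A)_1j·C_1j = (0.85)(0.5075) + (-0.10)(0.1675) + (-0.20)(0.0450) = 0.405625
adj(I−A) = Cᵀ =
  [ 0.5075   0.0850   0.1750]
  [ 0.1675   0.6275   0.3375]
  [ 0.0450   0.0475   0.5750]
(I − A)⁻¹ = adj(I−A) / det(I−A) ≈
  [   1.2512     0.2096     0.4314]
  [   0.4129     1.5470     0.8320]
  [   0.1109     0.1171     1.4176]
x = (I − A)⁻¹ d = adj(I−A)·d / det(I−A), with det(I−A) = 0.405625:
  x_1 = (0.5075·570 + 0.0850·360 + 0.1750·530) / 0.405625 = 412.625 / 0.405625 ≈ 1017.26
  x_2 = (0.1675·570 + 0.6275·360 + 0.3375·530) / 0.405625 = 500.25 / 0.405625 ≈ 1233.28
  x_3 = (0.0450·570 + 0.0475·360 + 0.5750·530) / 0.405625 = 347.50 / 0.405625 ≈ 856.70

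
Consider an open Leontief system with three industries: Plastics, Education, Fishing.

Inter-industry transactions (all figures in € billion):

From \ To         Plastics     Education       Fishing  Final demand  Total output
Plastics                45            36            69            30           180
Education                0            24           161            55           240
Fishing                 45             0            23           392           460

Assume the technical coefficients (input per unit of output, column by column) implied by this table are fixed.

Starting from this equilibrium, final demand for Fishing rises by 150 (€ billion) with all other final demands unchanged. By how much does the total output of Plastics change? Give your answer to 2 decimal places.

Δx_P = 47.32

Technical coefficients a_ij = z_ij / X_j:
  a_PP = 45/180 = 0.25, a_EP = 0/180 = 0.00, a_FP = 45/180 = 0.25
  a_PE = 36/240 = 0.15, a_EE = 24/240 = 0.10, a_FE = 0/240 = 0.00
  a_PF = 69/460 = 0.15, a_EF = 161/460 = 0.35, a_FF = 23/460 = 0.05
I − A =
  [   0.75    -0.15    -0.15]
  [   0.00     0.90    -0.35]
  [  -0.25     0.00     0.95]
Cofactors of I−A, C_ij = (−1)^(i+j)·(minor ij) (rows/columns in the sector order above):
  C_11 = (0.90)(0.95) − (-0.35)(0.00) = 0.8550
  C_12 = −[(0.00)(0.95) − (-0.35)(-0.25)] = 0.0875
  C_13 = (0.00)(0.00) − (0.90)(-0.25) = 0.2250
  C_21 = −[(-0.15)(0.95) − (-0.15)(0.00)] = 0.1425
  C_22 = (0.75)(0.95) − (-0.15)(-0.25) = 0.6750
  C_23 = −[(0.75)(0.00) − (-0.15)(-0.25)] = 0.0375
  C_31 = (-0.15)(-0.35) − (-0.15)(0.90) = 0.1875
  C_32 = −[(0.75)(-0.35) − (-0.15)(0.00)] = 0.2625
  C_33 = (0.75)(0.90) − (-0.15)(0.00) = 0.6750
det(I−A) = Σ_j (I−A)_1j·C_1j = (0.75)(0.8550) + (-0.15)(0.0875) + (-0.15)(0.2250) = 0.594375
adj(I−A) = Cᵀ =
  [ 0.8550   0.1425   0.1875]
  [ 0.0875   0.6750   0.2625]
  [ 0.2250   0.0375   0.6750]
(I − A)⁻¹ = adj(I−A) / det(I−A) ≈
  [   1.4385     0.2397     0.3155]
  [   0.1472     1.1356     0.4416]
  [   0.3785     0.0631     1.1356]
Δx = (I − A)⁻¹ Δd with Δd having +150 in the Fishing component and 0 elsewhere.
So Δx_P = L_PF · (+150), where L_PF = adj(I−A)_PF / det(I−A) = 0.1875 / 0.594375.
Δx_P = 0.1875 × (+150) / 0.594375 = 28.125 / 0.594375 ≈ 47.32.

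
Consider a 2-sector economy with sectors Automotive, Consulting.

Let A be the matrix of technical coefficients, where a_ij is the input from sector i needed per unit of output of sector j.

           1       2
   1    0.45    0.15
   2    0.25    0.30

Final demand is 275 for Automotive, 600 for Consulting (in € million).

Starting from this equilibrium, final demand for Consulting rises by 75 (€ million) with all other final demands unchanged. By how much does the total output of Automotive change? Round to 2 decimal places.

I − A =
  [   0.55    -0.15]
  [  -0.25     0.70]
det(I−A) = (0.55)(0.70) − (-0.15)(-0.25) = 0.3475
adj(I−A) = [[0.70, 0.15], [0.25, 0.55]]
(I − A)⁻¹ = adj(I−A) / det(I−A) ≈
  [   2.0144     0.4317]
  [   0.7194     1.5827]
Δx = (I − A)⁻¹ Δd with Δd having +75 in the Consulting component and 0 elsewhere.
So Δx_1 = L_12 · (+75), where L_12 = adj(I−A)_12 / det(I−A) = 0.15 / 0.3475.
Δx_1 = 0.15 × (+75) / 0.3475 = 11.25 / 0.3475 ≈ 32.37.

Δx_1 = 32.37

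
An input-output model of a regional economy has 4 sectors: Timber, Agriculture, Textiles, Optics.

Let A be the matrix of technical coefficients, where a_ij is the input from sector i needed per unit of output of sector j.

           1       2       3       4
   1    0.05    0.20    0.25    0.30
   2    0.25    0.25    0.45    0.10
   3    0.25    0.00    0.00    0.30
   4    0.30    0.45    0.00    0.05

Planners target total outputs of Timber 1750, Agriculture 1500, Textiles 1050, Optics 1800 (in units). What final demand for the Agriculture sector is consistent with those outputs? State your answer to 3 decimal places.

I − A =
  [   0.95    -0.20    -0.25    -0.30]
  [  -0.25     0.75    -0.45    -0.10]
  [  -0.25     0.00     1.00    -0.30]
  [  -0.30    -0.45     0.00     0.95]
d = (I − A) x:
  d_1 = (+0.95)·1750 + (-0.20)·1500 + (-0.25)·1050 + (-0.30)·1800 = 560.000
  d_2 = (-0.25)·1750 + (+0.75)·1500 + (-0.45)·1050 + (-0.10)·1800 = 35.000
  d_3 = (-0.25)·1750 + (+0.00)·1500 + (+1.00)·1050 + (-0.30)·1800 = 72.500
  d_4 = (-0.30)·1750 + (-0.45)·1500 + (+0.00)·1050 + (+0.95)·1800 = 510.000

d_2 = 35.000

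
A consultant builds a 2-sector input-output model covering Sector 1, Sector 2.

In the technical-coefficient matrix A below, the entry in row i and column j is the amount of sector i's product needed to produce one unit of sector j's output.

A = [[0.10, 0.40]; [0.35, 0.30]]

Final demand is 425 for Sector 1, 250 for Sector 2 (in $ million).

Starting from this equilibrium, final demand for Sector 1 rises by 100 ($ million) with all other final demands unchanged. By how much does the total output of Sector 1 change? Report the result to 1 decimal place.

I − A =
  [   0.90    -0.40]
  [  -0.35     0.70]
det(I−A) = (0.90)(0.70) − (-0.40)(-0.35) = 0.4900
adj(I−A) = [[0.70, 0.40], [0.35, 0.90]]
(I − A)⁻¹ = adj(I−A) / det(I−A) ≈
  [   1.4286     0.8163]
  [   0.7143     1.8367]
Δx = (I − A)⁻¹ Δd with Δd having +100 in the Sector 1 component and 0 elsewhere.
So Δx_1 = L_11 · (+100), where L_11 = adj(I−A)_11 / det(I−A) = 0.70 / 0.4900.
Δx_1 = 0.70 × (+100) / 0.4900 = 70.00 / 0.4900 ≈ 142.9.

Δx_1 = 142.9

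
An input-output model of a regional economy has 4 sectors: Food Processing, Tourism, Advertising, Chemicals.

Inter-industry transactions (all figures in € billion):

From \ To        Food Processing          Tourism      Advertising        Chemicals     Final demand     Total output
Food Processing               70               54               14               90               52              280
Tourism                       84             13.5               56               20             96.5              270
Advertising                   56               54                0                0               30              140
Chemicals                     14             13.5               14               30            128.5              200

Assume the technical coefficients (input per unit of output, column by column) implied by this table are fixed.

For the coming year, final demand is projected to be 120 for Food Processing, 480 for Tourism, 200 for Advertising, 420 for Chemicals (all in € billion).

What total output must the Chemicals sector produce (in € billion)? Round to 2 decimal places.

Technical coefficients a_ij = z_ij / X_j:
  a_11 = 70/280 = 0.25, a_21 = 84/280 = 0.30, a_31 = 56/280 = 0.20, a_41 = 14/280 = 0.05
  a_12 = 54/270 = 0.20, a_22 = 13.5/270 = 0.05, a_32 = 54/270 = 0.20, a_42 = 13.5/270 = 0.05
  a_13 = 14/140 = 0.10, a_23 = 56/140 = 0.40, a_33 = 0/140 = 0.00, a_43 = 14/140 = 0.10
  a_14 = 90/200 = 0.45, a_24 = 20/200 = 0.10, a_34 = 0/200 = 0.00, a_44 = 30/200 = 0.15
I − A =
  [   0.75    -0.20    -0.10    -0.45]
  [  -0.30     0.95    -0.40    -0.10]
  [  -0.20    -0.20     1.00     0.00]
  [  -0.05    -0.05    -0.10     0.85]
Compute the cofactors C_ij = (−1)^(i+j)·(3×3 minor ij) of I−A; the adjugate is their transpose:
adj(I−A) = Cᵀ =
  [ 0.73250   0.21850   0.20200   0.41350]
  [ 0.33000   0.58900   0.29300   0.24400]
  [ 0.21250   0.16150   0.52175   0.13150]
  [ 0.08750   0.06650   0.09050   0.55150]
det(I−A) = Σ_j (I−A)_1j·C_1j = (0.75)(0.73250) + (-0.20)(0.33000) + (-0.10)(0.21250) + (-0.45)(0.08750) = 0.42275
(I − A)⁻¹ = adj(I−A) / det(I−A) ≈
  [   1.7327     0.5169     0.4778     0.9781]
  [   0.7806     1.3933     0.6931     0.5772]
  [   0.5027     0.3820     1.2342     0.3111]
  [   0.2070     0.1573     0.2141     1.3046]
x = (I − A)⁻¹ d = adj(I−A)·d / det(I−A), with det(I−A) = 0.42275:
  x_1 = (0.73250·120 + 0.21850·480 + 0.20200·200 + 0.41350·420) / 0.42275 = 406.85 / 0.42275 ≈ 962.39
  x_2 = (0.33000·120 + 0.58900·480 + 0.29300·200 + 0.24400·420) / 0.42275 = 483.40 / 0.42275 ≈ 1143.47
  x_3 = (0.21250·120 + 0.16150·480 + 0.52175·200 + 0.13150·420) / 0.42275 = 262.60 / 0.42275 ≈ 621.17
  x_4 = (0.08750·120 + 0.06650·480 + 0.09050·200 + 0.55150·420) / 0.42275 = 292.15 / 0.42275 ≈ 691.07

x_4 = 691.07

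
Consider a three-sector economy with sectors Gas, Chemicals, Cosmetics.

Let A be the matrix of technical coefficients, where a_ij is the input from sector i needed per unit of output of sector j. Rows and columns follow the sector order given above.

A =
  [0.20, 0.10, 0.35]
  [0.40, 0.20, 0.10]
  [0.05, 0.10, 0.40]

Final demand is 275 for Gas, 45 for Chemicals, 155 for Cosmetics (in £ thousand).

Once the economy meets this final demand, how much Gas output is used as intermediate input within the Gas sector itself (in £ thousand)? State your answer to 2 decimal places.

z_11 = 110.34

I − A =
  [   0.80    -0.10    -0.35]
  [  -0.40     0.80    -0.10]
  [  -0.05    -0.10     0.60]
Cofactors of I−A, C_ij = (−1)^(i+j)·(minor ij) (rows/columns in the sector order above):
  C_11 = (0.80)(0.60) − (-0.10)(-0.10) = 0.4700
  C_12 = −[(-0.40)(0.60) − (-0.10)(-0.05)] = 0.2450
  C_13 = (-0.40)(-0.10) − (0.80)(-0.05) = 0.0800
  C_21 = −[(-0.10)(0.60) − (-0.35)(-0.10)] = 0.0950
  C_22 = (0.80)(0.60) − (-0.35)(-0.05) = 0.4625
  C_23 = −[(0.80)(-0.10) − (-0.10)(-0.05)] = 0.0850
  C_31 = (-0.10)(-0.10) − (-0.35)(0.80) = 0.2900
  C_32 = −[(0.80)(-0.10) − (-0.35)(-0.40)] = 0.2200
  C_33 = (0.80)(0.80) − (-0.10)(-0.40) = 0.6000
det(I−A) = Σ_j (I−A)_1j·C_1j = (0.80)(0.4700) + (-0.10)(0.2450) + (-0.35)(0.0800) = 0.3235
adj(I−A) = Cᵀ =
  [ 0.4700   0.0950   0.2900]
  [ 0.2450   0.4625   0.2200]
  [ 0.0800   0.0850   0.6000]
(I − A)⁻¹ = adj(I−A) / det(I−A) ≈
  [   1.4529     0.2937     0.8964]
  [   0.7573     1.4297     0.6801]
  [   0.2473     0.2628     1.8547]
First solve x = (I − A)⁻¹ d = adj(I−A)·d / det(I−A); in particular x_1 = (0.4700·275 + 0.0950·45 + 0.2900·155) / 0.3235 = 178.475 / 0.3235 ≈ 551.7002.
Intermediate flow from 1 to 1: z_11 = a_11 · x_1 = 0.20 × 178.475 / 0.3235 = 35.695 / 0.3235 ≈ 110.34.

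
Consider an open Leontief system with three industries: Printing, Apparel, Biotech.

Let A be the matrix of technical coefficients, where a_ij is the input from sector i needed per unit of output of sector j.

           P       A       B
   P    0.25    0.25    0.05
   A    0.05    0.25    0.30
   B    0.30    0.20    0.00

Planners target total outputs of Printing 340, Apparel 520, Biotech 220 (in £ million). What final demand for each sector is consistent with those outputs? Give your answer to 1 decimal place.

d_P = 114.0, d_A = 307.0, d_B = 14.0

I − A =
  [   0.75    -0.25    -0.05]
  [  -0.05     0.75    -0.30]
  [  -0.30    -0.20     1.00]
d = (I − A) x:
  d_P = (+0.75)·340 + (-0.25)·520 + (-0.05)·220 = 114.0
  d_A = (-0.05)·340 + (+0.75)·520 + (-0.30)·220 = 307.0
  d_B = (-0.30)·340 + (-0.20)·520 + (+1.00)·220 = 14.0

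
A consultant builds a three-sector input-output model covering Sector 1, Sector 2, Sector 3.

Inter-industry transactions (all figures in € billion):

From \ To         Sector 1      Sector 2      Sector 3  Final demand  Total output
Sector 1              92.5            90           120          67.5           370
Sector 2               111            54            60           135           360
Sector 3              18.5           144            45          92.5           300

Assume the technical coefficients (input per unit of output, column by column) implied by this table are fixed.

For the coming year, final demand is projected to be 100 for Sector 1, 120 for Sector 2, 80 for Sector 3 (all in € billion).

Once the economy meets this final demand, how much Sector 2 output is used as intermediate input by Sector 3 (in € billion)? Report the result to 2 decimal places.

z_23 = 56.33

Technical coefficients a_ij = z_ij / X_j:
  a_11 = 92.5/370 = 0.25, a_21 = 111/370 = 0.30, a_31 = 18.5/370 = 0.05
  a_12 = 90/360 = 0.25, a_22 = 54/360 = 0.15, a_32 = 144/360 = 0.40
  a_13 = 120/300 = 0.40, a_23 = 60/300 = 0.20, a_33 = 45/300 = 0.15
I − A =
  [   0.75    -0.25    -0.40]
  [  -0.30     0.85    -0.20]
  [  -0.05    -0.40     0.85]
Cofactors of I−A, C_ij = (−1)^(i+j)·(minor ij) (rows/columns in the sector order above):
  C_11 = (0.85)(0.85) − (-0.20)(-0.40) = 0.6425
  C_12 = −[(-0.30)(0.85) − (-0.20)(-0.05)] = 0.2650
  C_13 = (-0.30)(-0.40) − (0.85)(-0.05) = 0.1625
  C_21 = −[(-0.25)(0.85) − (-0.40)(-0.40)] = 0.3725
  C_22 = (0.75)(0.85) − (-0.40)(-0.05) = 0.6175
  C_23 = −[(0.75)(-0.40) − (-0.25)(-0.05)] = 0.3125
  C_31 = (-0.25)(-0.20) − (-0.40)(0.85) = 0.3900
  C_32 = −[(0.75)(-0.20) − (-0.40)(-0.30)] = 0.2700
  C_33 = (0.75)(0.85) − (-0.25)(-0.30) = 0.5625
det(I−A) = Σ_j (I−A)_1j·C_1j = (0.75)(0.6425) + (-0.25)(0.2650) + (-0.40)(0.1625) = 0.350625
adj(I−A) = Cᵀ =
  [ 0.6425   0.3725   0.3900]
  [ 0.2650   0.6175   0.2700]
  [ 0.1625   0.3125   0.5625]
(I − A)⁻¹ = adj(I−A) / det(I−A) ≈
  [   1.8324     1.0624     1.1123]
  [   0.7558     1.7611     0.7701]
  [   0.4635     0.8913     1.6043]
First solve x = (I − A)⁻¹ d = adj(I−A)·d / det(I−A); in particular x_3 = (0.1625·100 + 0.3125·120 + 0.5625·80) / 0.350625 = 98.75 / 0.350625 ≈ 281.6399.
Intermediate flow from 2 to 3: z_23 = a_23 · x_3 = 0.20 × 98.75 / 0.350625 = 19.75 / 0.350625 ≈ 56.33.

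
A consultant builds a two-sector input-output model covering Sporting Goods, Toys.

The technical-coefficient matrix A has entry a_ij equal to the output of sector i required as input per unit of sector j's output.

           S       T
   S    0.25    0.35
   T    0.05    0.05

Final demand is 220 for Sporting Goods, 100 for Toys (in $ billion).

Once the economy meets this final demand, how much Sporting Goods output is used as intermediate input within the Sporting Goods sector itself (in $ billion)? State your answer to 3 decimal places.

I − A =
  [   0.75    -0.35]
  [  -0.05     0.95]
det(I−A) = (0.75)(0.95) − (-0.35)(-0.05) = 0.6950
adj(I−A) = [[0.95, 0.35], [0.05, 0.75]]
(I − A)⁻¹ = adj(I−A) / det(I−A) ≈
  [   1.3669     0.5036]
  [   0.0719     1.0791]
First solve x = (I − A)⁻¹ d = adj(I−A)·d / det(I−A); in particular x_S = (0.95·220 + 0.35·100) / 0.6950 = 244.00 / 0.6950 ≈ 351.07914.
Intermediate flow from S to S: z_SS = a_SS · x_S = 0.25 × 244.00 / 0.6950 = 61.00 / 0.6950 ≈ 87.770.

z_SS = 87.770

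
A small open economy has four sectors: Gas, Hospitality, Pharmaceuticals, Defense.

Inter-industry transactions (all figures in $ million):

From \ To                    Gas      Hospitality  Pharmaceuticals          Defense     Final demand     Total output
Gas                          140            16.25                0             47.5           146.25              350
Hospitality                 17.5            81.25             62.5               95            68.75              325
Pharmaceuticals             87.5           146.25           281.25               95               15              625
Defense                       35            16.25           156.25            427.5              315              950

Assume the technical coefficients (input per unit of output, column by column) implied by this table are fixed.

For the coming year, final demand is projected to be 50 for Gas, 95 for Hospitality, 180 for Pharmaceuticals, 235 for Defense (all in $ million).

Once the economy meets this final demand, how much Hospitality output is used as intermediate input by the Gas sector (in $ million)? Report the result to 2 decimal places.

z_HG = 9.48

Technical coefficients a_ij = z_ij / X_j:
  a_GG = 140/350 = 0.40, a_HG = 17.5/350 = 0.05, a_PG = 87.5/350 = 0.25, a_DG = 35/350 = 0.10
  a_GH = 16.25/325 = 0.05, a_HH = 81.25/325 = 0.25, a_PH = 146.25/325 = 0.45, a_DH = 16.25/325 = 0.05
  a_GP = 0/625 = 0.00, a_HP = 62.5/625 = 0.10, a_PP = 281.25/625 = 0.45, a_DP = 156.25/625 = 0.25
  a_GD = 47.5/950 = 0.05, a_HD = 95/950 = 0.10, a_PD = 95/950 = 0.10, a_DD = 427.5/950 = 0.45
I − A =
  [   0.60    -0.05     0.00    -0.05]
  [  -0.05     0.75    -0.10    -0.10]
  [  -0.25    -0.45     0.55    -0.10]
  [  -0.10    -0.05    -0.25     0.55]
Compute the cofactors C_ij = (−1)^(i+j)·(3×3 minor ij) of I−A; the adjugate is their transpose:
adj(I−A) = Cᵀ =
  [ 0.168875   0.020875   0.013625   0.021625]
  [ 0.040375   0.160625   0.048125   0.041625]
  [ 0.126500   0.157250   0.238750   0.083500]
  [ 0.091875   0.089875   0.115375   0.217875]
det(I−A) = Σ_j (I−A)_1j·C_1j = (0.60)(0.168875) + (-0.05)(0.040375) + (0.00)(0.126500) + (-0.05)(0.091875) = 0.0947125
(I − A)⁻¹ = adj(I−A) / det(I−A) ≈
  [   1.7830     0.2204     0.1439     0.2283]
  [   0.4263     1.6959     0.5081     0.4395]
  [   1.3356     1.6603     2.5208     0.8816]
  [   0.9700     0.9489     1.2182     2.3004]
First solve x = (I − A)⁻¹ d = adj(I−A)·d / det(I−A); in particular x_G = (0.168875·50 + 0.020875·95 + 0.013625·180 + 0.021625·235) / 0.0947125 = 17.96125 / 0.0947125 ≈ 189.6397.
Intermediate flow from H to G: z_HG = a_HG · x_G = 0.05 × 17.96125 / 0.0947125 = 0.8980625 / 0.0947125 ≈ 9.48.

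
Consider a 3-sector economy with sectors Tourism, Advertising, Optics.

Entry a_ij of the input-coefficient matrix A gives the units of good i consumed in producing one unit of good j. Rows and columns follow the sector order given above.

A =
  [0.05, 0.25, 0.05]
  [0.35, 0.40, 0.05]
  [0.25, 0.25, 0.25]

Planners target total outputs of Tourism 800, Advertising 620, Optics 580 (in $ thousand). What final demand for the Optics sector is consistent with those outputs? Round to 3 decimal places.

I − A =
  [   0.95    -0.25    -0.05]
  [  -0.35     0.60    -0.05]
  [  -0.25    -0.25     0.75]
d = (I − A) x:
  d_T = (+0.95)·800 + (-0.25)·620 + (-0.05)·580 = 576.000
  d_A = (-0.35)·800 + (+0.60)·620 + (-0.05)·580 = 63.000
  d_O = (-0.25)·800 + (-0.25)·620 + (+0.75)·580 = 80.000

d_O = 80.000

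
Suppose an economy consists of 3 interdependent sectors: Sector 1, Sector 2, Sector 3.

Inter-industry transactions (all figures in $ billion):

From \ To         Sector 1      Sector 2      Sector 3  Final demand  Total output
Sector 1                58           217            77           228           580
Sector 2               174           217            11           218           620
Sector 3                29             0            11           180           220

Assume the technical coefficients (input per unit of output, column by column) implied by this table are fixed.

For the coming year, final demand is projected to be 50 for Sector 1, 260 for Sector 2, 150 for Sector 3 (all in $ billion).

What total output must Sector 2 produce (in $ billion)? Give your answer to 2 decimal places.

Technical coefficients a_ij = z_ij / X_j:
  a_11 = 58/580 = 0.10, a_21 = 174/580 = 0.30, a_31 = 29/580 = 0.05
  a_12 = 217/620 = 0.35, a_22 = 217/620 = 0.35, a_32 = 0/620 = 0.00
  a_13 = 77/220 = 0.35, a_23 = 11/220 = 0.05, a_33 = 11/220 = 0.05
I − A =
  [   0.90    -0.35    -0.35]
  [  -0.30     0.65    -0.05]
  [  -0.05     0.00     0.95]
Cofactors of I−A, C_ij = (−1)^(i+j)·(minor ij) (rows/columns in the sector order above):
  C_11 = (0.65)(0.95) − (-0.05)(0.00) = 0.6175
  C_12 = −[(-0.30)(0.95) − (-0.05)(-0.05)] = 0.2875
  C_13 = (-0.30)(0.00) − (0.65)(-0.05) = 0.0325
  C_21 = −[(-0.35)(0.95) − (-0.35)(0.00)] = 0.3325
  C_22 = (0.90)(0.95) − (-0.35)(-0.05) = 0.8375
  C_23 = −[(0.90)(0.00) − (-0.35)(-0.05)] = 0.0175
  C_31 = (-0.35)(-0.05) − (-0.35)(0.65) = 0.2450
  C_32 = −[(0.90)(-0.05) − (-0.35)(-0.30)] = 0.1500
  C_33 = (0.90)(0.65) − (-0.35)(-0.30) = 0.4800
det(I−A) = Σ_j (I−A)_1j·C_1j = (0.90)(0.6175) + (-0.35)(0.2875) + (-0.35)(0.0325) = 0.44375
adj(I−A) = Cᵀ =
  [ 0.6175   0.3325   0.2450]
  [ 0.2875   0.8375   0.1500]
  [ 0.0325   0.0175   0.4800]
(I − A)⁻¹ = adj(I−A) / det(I−A) ≈
  [   1.3915     0.7493     0.5521]
  [   0.6479     1.8873     0.3380]
  [   0.0732     0.0394     1.0817]
x = (I − A)⁻¹ d = adj(I−A)·d / det(I−A), with det(I−A) = 0.44375:
  x_1 = (0.6175·50 + 0.3325·260 + 0.2450·150) / 0.44375 = 154.075 / 0.44375 ≈ 347.21
  x_2 = (0.2875·50 + 0.8375·260 + 0.1500·150) / 0.44375 = 254.625 / 0.44375 ≈ 573.80
  x_3 = (0.0325·50 + 0.0175·260 + 0.4800·150) / 0.44375 = 78.175 / 0.44375 ≈ 176.17

x_2 = 573.80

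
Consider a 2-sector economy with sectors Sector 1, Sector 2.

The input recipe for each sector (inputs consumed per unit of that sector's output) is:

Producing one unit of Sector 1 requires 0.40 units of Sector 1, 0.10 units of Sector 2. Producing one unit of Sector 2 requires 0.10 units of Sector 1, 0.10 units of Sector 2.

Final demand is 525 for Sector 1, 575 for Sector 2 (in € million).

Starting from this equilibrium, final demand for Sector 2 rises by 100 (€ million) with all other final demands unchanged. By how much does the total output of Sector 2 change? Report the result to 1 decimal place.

Δx_2 = 113.2

I − A =
  [   0.60    -0.10]
  [  -0.10     0.90]
det(I−A) = (0.60)(0.90) − (-0.10)(-0.10) = 0.5300
adj(I−A) = [[0.90, 0.10], [0.10, 0.60]]
(I − A)⁻¹ = adj(I−A) / det(I−A) ≈
  [   1.6981     0.1887]
  [   0.1887     1.1321]
Δx = (I − A)⁻¹ Δd with Δd having +100 in the Sector 2 component and 0 elsewhere.
So Δx_2 = L_22 · (+100), where L_22 = adj(I−A)_22 / det(I−A) = 0.60 / 0.5300.
Δx_2 = 0.60 × (+100) / 0.5300 = 60.00 / 0.5300 ≈ 113.2.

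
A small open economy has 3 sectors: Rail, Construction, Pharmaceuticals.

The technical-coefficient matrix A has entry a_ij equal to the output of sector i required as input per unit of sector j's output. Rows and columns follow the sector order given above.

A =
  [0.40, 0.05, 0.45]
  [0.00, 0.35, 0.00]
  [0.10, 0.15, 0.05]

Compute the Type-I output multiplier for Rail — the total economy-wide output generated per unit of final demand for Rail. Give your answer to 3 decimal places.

I − A =
  [   0.60    -0.05    -0.45]
  [   0.00     0.65     0.00]
  [  -0.10    -0.15     0.95]
Cofactors of I−A, C_ij = (−1)^(i+j)·(minor ij) (rows/columns in the sector order above):
  C_11 = (0.65)(0.95) − (0.00)(-0.15) = 0.6175
  C_12 = −[(0.00)(0.95) − (0.00)(-0.10)] = 0.0000
  C_13 = (0.00)(-0.15) − (0.65)(-0.10) = 0.0650
  C_21 = −[(-0.05)(0.95) − (-0.45)(-0.15)] = 0.1150
  C_22 = (0.60)(0.95) − (-0.45)(-0.10) = 0.5250
  C_23 = −[(0.60)(-0.15) − (-0.05)(-0.10)] = 0.0950
  C_31 = (-0.05)(0.00) − (-0.45)(0.65) = 0.2925
  C_32 = −[(0.60)(0.00) − (-0.45)(0.00)] = 0.0000
  C_33 = (0.60)(0.65) − (-0.05)(0.00) = 0.3900
det(I−A) = Σ_j (I−A)_1j·C_1j = (0.60)(0.6175) + (-0.05)(0.0000) + (-0.45)(0.0650) = 0.34125
adj(I−A) = Cᵀ =
  [ 0.6175   0.1150   0.2925]
  [ 0.0000   0.5250   0.0000]
  [ 0.0650   0.0950   0.3900]
(I − A)⁻¹ = adj(I−A) / det(I−A) ≈
  [   1.8095     0.3370     0.8571]
  [   0.0000     1.5385     0.0000]
  [   0.1905     0.2784     1.1429]
The output multiplier for sector j is the column-j sum of the Leontief inverse (I − A)⁻¹ = adj(I−A) / det(I−A).
Column 1 of adj(I−A): (0.6175, 0.0000, 0.0650); det(I−A) = 0.34125.
m_1 = (0.6175 + 0.0000 + 0.0650) / 0.34125 = 0.6825 / 0.34125 = 2.000.

m_1 = 2.000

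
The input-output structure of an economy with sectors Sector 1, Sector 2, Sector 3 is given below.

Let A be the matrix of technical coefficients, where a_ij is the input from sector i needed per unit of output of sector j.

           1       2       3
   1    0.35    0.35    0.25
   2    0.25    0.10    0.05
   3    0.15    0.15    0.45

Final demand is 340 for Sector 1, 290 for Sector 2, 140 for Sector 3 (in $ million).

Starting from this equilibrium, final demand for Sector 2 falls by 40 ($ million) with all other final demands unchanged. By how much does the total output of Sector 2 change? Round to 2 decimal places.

I − A =
  [   0.65    -0.35    -0.25]
  [  -0.25     0.90    -0.05]
  [  -0.15    -0.15     0.55]
Cofactors of I−A, C_ij = (−1)^(i+j)·(minor ij) (rows/columns in the sector order above):
  C_11 = (0.90)(0.55) − (-0.05)(-0.15) = 0.4875
  C_12 = −[(-0.25)(0.55) − (-0.05)(-0.15)] = 0.1450
  C_13 = (-0.25)(-0.15) − (0.90)(-0.15) = 0.1725
  C_21 = −[(-0.35)(0.55) − (-0.25)(-0.15)] = 0.2300
  C_22 = (0.65)(0.55) − (-0.25)(-0.15) = 0.3200
  C_23 = −[(0.65)(-0.15) − (-0.35)(-0.15)] = 0.1500
  C_31 = (-0.35)(-0.05) − (-0.25)(0.90) = 0.2425
  C_32 = −[(0.65)(-0.05) − (-0.25)(-0.25)] = 0.0950
  C_33 = (0.65)(0.90) − (-0.35)(-0.25) = 0.4975
det(I−A) = Σ_j (I−A)_1j·C_1j = (0.65)(0.4875) + (-0.35)(0.1450) + (-0.25)(0.1725) = 0.2230
adj(I−A) = Cᵀ =
  [ 0.4875   0.2300   0.2425]
  [ 0.1450   0.3200   0.0950]
  [ 0.1725   0.1500   0.4975]
(I − A)⁻¹ = adj(I−A) / det(I−A) ≈
  [   2.1861     1.0314     1.0874]
  [   0.6502     1.4350     0.4260]
  [   0.7735     0.6726     2.2309]
Δx = (I − A)⁻¹ Δd with Δd having -40 in the Sector 2 component and 0 elsewhere.
So Δx_2 = L_22 · (-40), where L_22 = adj(I−A)_22 / det(I−A) = 0.3200 / 0.2230.
Δx_2 = 0.3200 × (-40) / 0.2230 = -12.80 / 0.2230 ≈ -57.40.

Δx_2 = -57.40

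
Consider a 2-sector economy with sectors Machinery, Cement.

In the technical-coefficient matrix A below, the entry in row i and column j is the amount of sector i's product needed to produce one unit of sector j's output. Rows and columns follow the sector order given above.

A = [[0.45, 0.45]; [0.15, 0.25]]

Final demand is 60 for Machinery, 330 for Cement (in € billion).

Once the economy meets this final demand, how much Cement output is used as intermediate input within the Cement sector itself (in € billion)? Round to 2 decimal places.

z_CC = 138.04

I − A =
  [   0.55    -0.45]
  [  -0.15     0.75]
det(I−A) = (0.55)(0.75) − (-0.45)(-0.15) = 0.3450
adj(I−A) = [[0.75, 0.45], [0.15, 0.55]]
(I − A)⁻¹ = adj(I−A) / det(I−A) ≈
  [   2.1739     1.3043]
  [   0.4348     1.5942]
First solve x = (I − A)⁻¹ d = adj(I−A)·d / det(I−A); in particular x_C = (0.15·60 + 0.55·330) / 0.3450 = 190.50 / 0.3450 ≈ 552.1739.
Intermediate flow from C to C: z_CC = a_CC · x_C = 0.25 × 190.50 / 0.3450 = 47.625 / 0.3450 ≈ 138.04.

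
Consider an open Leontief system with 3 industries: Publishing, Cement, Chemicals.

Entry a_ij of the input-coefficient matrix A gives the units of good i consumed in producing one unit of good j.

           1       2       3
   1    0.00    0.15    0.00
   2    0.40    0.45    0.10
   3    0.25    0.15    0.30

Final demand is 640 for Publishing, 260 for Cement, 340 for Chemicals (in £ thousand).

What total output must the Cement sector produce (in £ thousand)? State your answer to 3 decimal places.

I − A =
  [   1.00    -0.15     0.00]
  [  -0.40     0.55    -0.10]
  [  -0.25    -0.15     0.70]
Cofactors of I−A, C_ij = (−1)^(i+j)·(minor ij) (rows/columns in the sector order above):
  C_11 = (0.55)(0.70) − (-0.10)(-0.15) = 0.3700
  C_12 = −[(-0.40)(0.70) − (-0.10)(-0.25)] = 0.3050
  C_13 = (-0.40)(-0.15) − (0.55)(-0.25) = 0.1975
  C_21 = −[(-0.15)(0.70) − (0.00)(-0.15)] = 0.1050
  C_22 = (1.00)(0.70) − (0.00)(-0.25) = 0.7000
  C_23 = −[(1.00)(-0.15) − (-0.15)(-0.25)] = 0.1875
  C_31 = (-0.15)(-0.10) − (0.00)(0.55) = 0.0150
  C_32 = −[(1.00)(-0.10) − (0.00)(-0.40)] = 0.1000
  C_33 = (1.00)(0.55) − (-0.15)(-0.40) = 0.4900
det(I−A) = Σ_j (I−A)_1j·C_1j = (1.00)(0.3700) + (-0.15)(0.3050) + (0.00)(0.1975) = 0.32425
adj(I−A) = Cᵀ =
  [ 0.3700   0.1050   0.0150]
  [ 0.3050   0.7000   0.1000]
  [ 0.1975   0.1875   0.4900]
(I − A)⁻¹ = adj(I−A) / det(I−A) ≈
  [   1.1411     0.3238     0.0463]
  [   0.9406     2.1588     0.3084]
  [   0.6091     0.5783     1.5112]
x = (I − A)⁻¹ d = adj(I−A)·d / det(I−A), with det(I−A) = 0.32425:
  x_1 = (0.3700·640 + 0.1050·260 + 0.0150·340) / 0.32425 = 269.20 / 0.32425 ≈ 830.224
  x_2 = (0.3050·640 + 0.7000·260 + 0.1000·340) / 0.32425 = 411.20 / 0.32425 ≈ 1268.157
  x_3 = (0.1975·640 + 0.1875·260 + 0.4900·340) / 0.32425 = 341.75 / 0.32425 ≈ 1053.971

x_2 = 1268.157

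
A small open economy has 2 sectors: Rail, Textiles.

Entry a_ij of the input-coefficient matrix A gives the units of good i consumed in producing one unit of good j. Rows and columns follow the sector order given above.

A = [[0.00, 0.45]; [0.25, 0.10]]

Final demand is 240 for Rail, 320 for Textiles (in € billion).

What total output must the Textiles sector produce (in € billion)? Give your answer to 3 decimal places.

I − A =
  [   1.00    -0.45]
  [  -0.25     0.90]
det(I−A) = (1.00)(0.90) − (-0.45)(-0.25) = 0.7875
adj(I−A) = [[0.90, 0.45], [0.25, 1.00]]
(I − A)⁻¹ = adj(I−A) / det(I−A) ≈
  [   1.1429     0.5714]
  [   0.3175     1.2698]
x = (I − A)⁻¹ d = adj(I−A)·d / det(I−A), with det(I−A) = 0.7875:
  x_R = (0.90·240 + 0.45·320) / 0.7875 = 360.00 / 0.7875 ≈ 457.143
  x_T = (0.25·240 + 1.00·320) / 0.7875 = 380.00 / 0.7875 ≈ 482.540

x_T = 482.540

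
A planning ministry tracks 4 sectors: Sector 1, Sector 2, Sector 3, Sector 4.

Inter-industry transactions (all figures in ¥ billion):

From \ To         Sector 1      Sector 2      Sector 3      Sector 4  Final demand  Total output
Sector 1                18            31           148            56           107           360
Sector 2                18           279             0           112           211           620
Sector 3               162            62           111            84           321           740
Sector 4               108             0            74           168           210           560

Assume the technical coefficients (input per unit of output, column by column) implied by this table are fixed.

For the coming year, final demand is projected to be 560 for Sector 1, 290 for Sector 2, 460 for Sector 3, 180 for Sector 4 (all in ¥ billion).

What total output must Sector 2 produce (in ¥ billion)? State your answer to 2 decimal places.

x_2 = 941.23

Technical coefficients a_ij = z_ij / X_j:
  a_11 = 18/360 = 0.05, a_21 = 18/360 = 0.05, a_31 = 162/360 = 0.45, a_41 = 108/360 = 0.30
  a_12 = 31/620 = 0.05, a_22 = 279/620 = 0.45, a_32 = 62/620 = 0.10, a_42 = 0/620 = 0.00
  a_13 = 148/740 = 0.20, a_23 = 0/740 = 0.00, a_33 = 111/740 = 0.15, a_43 = 74/740 = 0.10
  a_14 = 56/560 = 0.10, a_24 = 112/560 = 0.20, a_34 = 84/560 = 0.15, a_44 = 168/560 = 0.30
I − A =
  [   0.95    -0.05    -0.20    -0.10]
  [  -0.05     0.55     0.00    -0.20]
  [  -0.45    -0.10     0.85    -0.15]
  [  -0.30     0.00    -0.10     0.70]
Compute the cofactors C_ij = (−1)^(i+j)·(3×3 minor ij) of I−A; the adjugate is their transpose:
adj(I−A) = Cᵀ =
  [ 0.31700   0.04400   0.08350   0.07575]
  [ 0.08900   0.44900   0.03850   0.14925]
  [ 0.20750   0.08150   0.34450   0.12675]
  [ 0.16550   0.03050   0.08500   0.39150]
det(I−A) = Σ_j (I−A)_1j·C_1j = (0.95)(0.31700) + (-0.05)(0.08900) + (-0.20)(0.20750) + (-0.10)(0.16550) = 0.23865
(I − A)⁻¹ = adj(I−A) / det(I−A) ≈
  [   1.3283     0.1844     0.3499     0.3174]
  [   0.3729     1.8814     0.1613     0.6254]
  [   0.8695     0.3415     1.4435     0.5311]
  [   0.6935     0.1278     0.3562     1.6405]
x = (I − A)⁻¹ d = adj(I−A)·d / det(I−A), with det(I−A) = 0.23865:
  x_1 = (0.31700·560 + 0.04400·290 + 0.08350·460 + 0.07575·180) / 0.23865 = 242.325 / 0.23865 ≈ 1015.40
  x_2 = (0.08900·560 + 0.44900·290 + 0.03850·460 + 0.14925·180) / 0.23865 = 224.625 / 0.23865 ≈ 941.23
  x_3 = (0.20750·560 + 0.08150·290 + 0.34450·460 + 0.12675·180) / 0.23865 = 321.12 / 0.23865 ≈ 1345.57
  x_4 = (0.16550·560 + 0.03050·290 + 0.08500·460 + 0.39150·180) / 0.23865 = 211.095 / 0.23865 ≈ 884.54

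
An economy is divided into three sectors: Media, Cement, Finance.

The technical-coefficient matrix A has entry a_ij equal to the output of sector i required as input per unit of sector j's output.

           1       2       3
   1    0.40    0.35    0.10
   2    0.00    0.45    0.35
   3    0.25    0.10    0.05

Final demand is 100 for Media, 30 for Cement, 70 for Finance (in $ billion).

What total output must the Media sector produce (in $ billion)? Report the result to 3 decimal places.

x_1 = 287.960

I − A =
  [   0.60    -0.35    -0.10]
  [   0.00     0.55    -0.35]
  [  -0.25    -0.10     0.95]
Cofactors of I−A, C_ij = (−1)^(i+j)·(minor ij) (rows/columns in the sector order above):
  C_11 = (0.55)(0.95) − (-0.35)(-0.10) = 0.4875
  C_12 = −[(0.00)(0.95) − (-0.35)(-0.25)] = 0.0875
  C_13 = (0.00)(-0.10) − (0.55)(-0.25) = 0.1375
  C_21 = −[(-0.35)(0.95) − (-0.10)(-0.10)] = 0.3425
  C_22 = (0.60)(0.95) − (-0.10)(-0.25) = 0.5450
  C_23 = −[(0.60)(-0.10) − (-0.35)(-0.25)] = 0.1475
  C_31 = (-0.35)(-0.35) − (-0.10)(0.55) = 0.1775
  C_32 = −[(0.60)(-0.35) − (-0.10)(0.00)] = 0.2100
  C_33 = (0.60)(0.55) − (-0.35)(0.00) = 0.3300
det(I−A) = Σ_j (I−A)_1j·C_1j = (0.60)(0.4875) + (-0.35)(0.0875) + (-0.10)(0.1375) = 0.248125
adj(I−A) = Cᵀ =
  [ 0.4875   0.3425   0.1775]
  [ 0.0875   0.5450   0.2100]
  [ 0.1375   0.1475   0.3300]
(I − A)⁻¹ = adj(I−A) / det(I−A) ≈
  [   1.9647     1.3804     0.7154]
  [   0.3526     2.1965     0.8463]
  [   0.5542     0.5945     1.3300]
x = (I − A)⁻¹ d = adj(I−A)·d / det(I−A), with det(I−A) = 0.248125:
  x_1 = (0.4875·100 + 0.3425·30 + 0.1775·70) / 0.248125 = 71.45 / 0.248125 ≈ 287.960
  x_2 = (0.0875·100 + 0.5450·30 + 0.2100·70) / 0.248125 = 39.80 / 0.248125 ≈ 160.403
  x_3 = (0.1375·100 + 0.1475·30 + 0.3300·70) / 0.248125 = 41.275 / 0.248125 ≈ 166.348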